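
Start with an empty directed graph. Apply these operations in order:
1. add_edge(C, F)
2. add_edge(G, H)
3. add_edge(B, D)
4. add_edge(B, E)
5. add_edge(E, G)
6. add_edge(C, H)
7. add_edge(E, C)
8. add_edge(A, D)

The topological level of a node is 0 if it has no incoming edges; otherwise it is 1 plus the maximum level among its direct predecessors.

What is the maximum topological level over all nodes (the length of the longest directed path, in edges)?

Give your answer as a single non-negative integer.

Answer: 3

Derivation:
Op 1: add_edge(C, F). Edges now: 1
Op 2: add_edge(G, H). Edges now: 2
Op 3: add_edge(B, D). Edges now: 3
Op 4: add_edge(B, E). Edges now: 4
Op 5: add_edge(E, G). Edges now: 5
Op 6: add_edge(C, H). Edges now: 6
Op 7: add_edge(E, C). Edges now: 7
Op 8: add_edge(A, D). Edges now: 8
Compute levels (Kahn BFS):
  sources (in-degree 0): A, B
  process A: level=0
    A->D: in-degree(D)=1, level(D)>=1
  process B: level=0
    B->D: in-degree(D)=0, level(D)=1, enqueue
    B->E: in-degree(E)=0, level(E)=1, enqueue
  process D: level=1
  process E: level=1
    E->C: in-degree(C)=0, level(C)=2, enqueue
    E->G: in-degree(G)=0, level(G)=2, enqueue
  process C: level=2
    C->F: in-degree(F)=0, level(F)=3, enqueue
    C->H: in-degree(H)=1, level(H)>=3
  process G: level=2
    G->H: in-degree(H)=0, level(H)=3, enqueue
  process F: level=3
  process H: level=3
All levels: A:0, B:0, C:2, D:1, E:1, F:3, G:2, H:3
max level = 3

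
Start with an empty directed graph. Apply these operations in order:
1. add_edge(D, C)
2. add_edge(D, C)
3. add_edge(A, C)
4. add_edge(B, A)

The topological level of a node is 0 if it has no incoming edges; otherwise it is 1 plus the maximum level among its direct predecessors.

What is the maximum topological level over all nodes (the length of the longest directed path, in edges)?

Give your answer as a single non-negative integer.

Op 1: add_edge(D, C). Edges now: 1
Op 2: add_edge(D, C) (duplicate, no change). Edges now: 1
Op 3: add_edge(A, C). Edges now: 2
Op 4: add_edge(B, A). Edges now: 3
Compute levels (Kahn BFS):
  sources (in-degree 0): B, D
  process B: level=0
    B->A: in-degree(A)=0, level(A)=1, enqueue
  process D: level=0
    D->C: in-degree(C)=1, level(C)>=1
  process A: level=1
    A->C: in-degree(C)=0, level(C)=2, enqueue
  process C: level=2
All levels: A:1, B:0, C:2, D:0
max level = 2

Answer: 2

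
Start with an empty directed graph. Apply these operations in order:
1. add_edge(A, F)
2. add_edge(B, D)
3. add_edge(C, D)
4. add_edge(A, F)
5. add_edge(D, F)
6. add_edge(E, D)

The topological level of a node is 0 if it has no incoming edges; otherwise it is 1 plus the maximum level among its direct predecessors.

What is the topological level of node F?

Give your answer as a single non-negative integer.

Op 1: add_edge(A, F). Edges now: 1
Op 2: add_edge(B, D). Edges now: 2
Op 3: add_edge(C, D). Edges now: 3
Op 4: add_edge(A, F) (duplicate, no change). Edges now: 3
Op 5: add_edge(D, F). Edges now: 4
Op 6: add_edge(E, D). Edges now: 5
Compute levels (Kahn BFS):
  sources (in-degree 0): A, B, C, E
  process A: level=0
    A->F: in-degree(F)=1, level(F)>=1
  process B: level=0
    B->D: in-degree(D)=2, level(D)>=1
  process C: level=0
    C->D: in-degree(D)=1, level(D)>=1
  process E: level=0
    E->D: in-degree(D)=0, level(D)=1, enqueue
  process D: level=1
    D->F: in-degree(F)=0, level(F)=2, enqueue
  process F: level=2
All levels: A:0, B:0, C:0, D:1, E:0, F:2
level(F) = 2

Answer: 2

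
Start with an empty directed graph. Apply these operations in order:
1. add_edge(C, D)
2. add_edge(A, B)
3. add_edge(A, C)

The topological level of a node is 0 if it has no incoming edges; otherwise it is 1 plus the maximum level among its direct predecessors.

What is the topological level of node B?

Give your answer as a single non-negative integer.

Op 1: add_edge(C, D). Edges now: 1
Op 2: add_edge(A, B). Edges now: 2
Op 3: add_edge(A, C). Edges now: 3
Compute levels (Kahn BFS):
  sources (in-degree 0): A
  process A: level=0
    A->B: in-degree(B)=0, level(B)=1, enqueue
    A->C: in-degree(C)=0, level(C)=1, enqueue
  process B: level=1
  process C: level=1
    C->D: in-degree(D)=0, level(D)=2, enqueue
  process D: level=2
All levels: A:0, B:1, C:1, D:2
level(B) = 1

Answer: 1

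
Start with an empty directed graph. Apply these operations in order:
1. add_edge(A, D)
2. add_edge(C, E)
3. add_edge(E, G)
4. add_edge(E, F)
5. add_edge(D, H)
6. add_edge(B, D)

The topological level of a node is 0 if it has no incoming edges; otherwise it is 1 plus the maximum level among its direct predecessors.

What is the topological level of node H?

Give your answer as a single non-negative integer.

Answer: 2

Derivation:
Op 1: add_edge(A, D). Edges now: 1
Op 2: add_edge(C, E). Edges now: 2
Op 3: add_edge(E, G). Edges now: 3
Op 4: add_edge(E, F). Edges now: 4
Op 5: add_edge(D, H). Edges now: 5
Op 6: add_edge(B, D). Edges now: 6
Compute levels (Kahn BFS):
  sources (in-degree 0): A, B, C
  process A: level=0
    A->D: in-degree(D)=1, level(D)>=1
  process B: level=0
    B->D: in-degree(D)=0, level(D)=1, enqueue
  process C: level=0
    C->E: in-degree(E)=0, level(E)=1, enqueue
  process D: level=1
    D->H: in-degree(H)=0, level(H)=2, enqueue
  process E: level=1
    E->F: in-degree(F)=0, level(F)=2, enqueue
    E->G: in-degree(G)=0, level(G)=2, enqueue
  process H: level=2
  process F: level=2
  process G: level=2
All levels: A:0, B:0, C:0, D:1, E:1, F:2, G:2, H:2
level(H) = 2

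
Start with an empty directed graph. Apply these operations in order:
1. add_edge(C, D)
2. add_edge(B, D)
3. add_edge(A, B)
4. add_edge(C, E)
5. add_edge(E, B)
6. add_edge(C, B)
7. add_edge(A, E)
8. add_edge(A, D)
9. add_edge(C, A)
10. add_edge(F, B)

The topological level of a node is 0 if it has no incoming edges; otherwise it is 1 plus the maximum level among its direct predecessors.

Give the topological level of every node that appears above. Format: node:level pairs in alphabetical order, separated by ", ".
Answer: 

Answer: A:1, B:3, C:0, D:4, E:2, F:0

Derivation:
Op 1: add_edge(C, D). Edges now: 1
Op 2: add_edge(B, D). Edges now: 2
Op 3: add_edge(A, B). Edges now: 3
Op 4: add_edge(C, E). Edges now: 4
Op 5: add_edge(E, B). Edges now: 5
Op 6: add_edge(C, B). Edges now: 6
Op 7: add_edge(A, E). Edges now: 7
Op 8: add_edge(A, D). Edges now: 8
Op 9: add_edge(C, A). Edges now: 9
Op 10: add_edge(F, B). Edges now: 10
Compute levels (Kahn BFS):
  sources (in-degree 0): C, F
  process C: level=0
    C->A: in-degree(A)=0, level(A)=1, enqueue
    C->B: in-degree(B)=3, level(B)>=1
    C->D: in-degree(D)=2, level(D)>=1
    C->E: in-degree(E)=1, level(E)>=1
  process F: level=0
    F->B: in-degree(B)=2, level(B)>=1
  process A: level=1
    A->B: in-degree(B)=1, level(B)>=2
    A->D: in-degree(D)=1, level(D)>=2
    A->E: in-degree(E)=0, level(E)=2, enqueue
  process E: level=2
    E->B: in-degree(B)=0, level(B)=3, enqueue
  process B: level=3
    B->D: in-degree(D)=0, level(D)=4, enqueue
  process D: level=4
All levels: A:1, B:3, C:0, D:4, E:2, F:0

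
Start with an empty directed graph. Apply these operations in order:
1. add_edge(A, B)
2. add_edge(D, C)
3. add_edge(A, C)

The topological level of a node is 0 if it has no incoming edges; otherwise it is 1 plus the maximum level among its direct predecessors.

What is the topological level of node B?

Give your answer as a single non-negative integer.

Op 1: add_edge(A, B). Edges now: 1
Op 2: add_edge(D, C). Edges now: 2
Op 3: add_edge(A, C). Edges now: 3
Compute levels (Kahn BFS):
  sources (in-degree 0): A, D
  process A: level=0
    A->B: in-degree(B)=0, level(B)=1, enqueue
    A->C: in-degree(C)=1, level(C)>=1
  process D: level=0
    D->C: in-degree(C)=0, level(C)=1, enqueue
  process B: level=1
  process C: level=1
All levels: A:0, B:1, C:1, D:0
level(B) = 1

Answer: 1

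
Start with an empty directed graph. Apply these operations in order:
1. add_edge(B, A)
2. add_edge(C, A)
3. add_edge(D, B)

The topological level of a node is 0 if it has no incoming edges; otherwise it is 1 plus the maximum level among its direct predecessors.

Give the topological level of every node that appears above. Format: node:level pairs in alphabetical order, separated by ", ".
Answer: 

Op 1: add_edge(B, A). Edges now: 1
Op 2: add_edge(C, A). Edges now: 2
Op 3: add_edge(D, B). Edges now: 3
Compute levels (Kahn BFS):
  sources (in-degree 0): C, D
  process C: level=0
    C->A: in-degree(A)=1, level(A)>=1
  process D: level=0
    D->B: in-degree(B)=0, level(B)=1, enqueue
  process B: level=1
    B->A: in-degree(A)=0, level(A)=2, enqueue
  process A: level=2
All levels: A:2, B:1, C:0, D:0

Answer: A:2, B:1, C:0, D:0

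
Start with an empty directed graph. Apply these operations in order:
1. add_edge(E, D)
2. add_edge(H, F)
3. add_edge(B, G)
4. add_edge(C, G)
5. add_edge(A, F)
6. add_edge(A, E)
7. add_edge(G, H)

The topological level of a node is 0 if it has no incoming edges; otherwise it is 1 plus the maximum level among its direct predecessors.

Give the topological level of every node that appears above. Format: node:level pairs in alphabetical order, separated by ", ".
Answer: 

Answer: A:0, B:0, C:0, D:2, E:1, F:3, G:1, H:2

Derivation:
Op 1: add_edge(E, D). Edges now: 1
Op 2: add_edge(H, F). Edges now: 2
Op 3: add_edge(B, G). Edges now: 3
Op 4: add_edge(C, G). Edges now: 4
Op 5: add_edge(A, F). Edges now: 5
Op 6: add_edge(A, E). Edges now: 6
Op 7: add_edge(G, H). Edges now: 7
Compute levels (Kahn BFS):
  sources (in-degree 0): A, B, C
  process A: level=0
    A->E: in-degree(E)=0, level(E)=1, enqueue
    A->F: in-degree(F)=1, level(F)>=1
  process B: level=0
    B->G: in-degree(G)=1, level(G)>=1
  process C: level=0
    C->G: in-degree(G)=0, level(G)=1, enqueue
  process E: level=1
    E->D: in-degree(D)=0, level(D)=2, enqueue
  process G: level=1
    G->H: in-degree(H)=0, level(H)=2, enqueue
  process D: level=2
  process H: level=2
    H->F: in-degree(F)=0, level(F)=3, enqueue
  process F: level=3
All levels: A:0, B:0, C:0, D:2, E:1, F:3, G:1, H:2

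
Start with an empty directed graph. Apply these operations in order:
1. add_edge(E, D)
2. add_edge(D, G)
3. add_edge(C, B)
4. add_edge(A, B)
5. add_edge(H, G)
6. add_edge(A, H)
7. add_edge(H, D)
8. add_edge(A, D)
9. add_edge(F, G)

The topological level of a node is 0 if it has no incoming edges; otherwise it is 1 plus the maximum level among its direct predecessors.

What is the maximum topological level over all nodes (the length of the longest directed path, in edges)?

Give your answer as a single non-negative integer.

Answer: 3

Derivation:
Op 1: add_edge(E, D). Edges now: 1
Op 2: add_edge(D, G). Edges now: 2
Op 3: add_edge(C, B). Edges now: 3
Op 4: add_edge(A, B). Edges now: 4
Op 5: add_edge(H, G). Edges now: 5
Op 6: add_edge(A, H). Edges now: 6
Op 7: add_edge(H, D). Edges now: 7
Op 8: add_edge(A, D). Edges now: 8
Op 9: add_edge(F, G). Edges now: 9
Compute levels (Kahn BFS):
  sources (in-degree 0): A, C, E, F
  process A: level=0
    A->B: in-degree(B)=1, level(B)>=1
    A->D: in-degree(D)=2, level(D)>=1
    A->H: in-degree(H)=0, level(H)=1, enqueue
  process C: level=0
    C->B: in-degree(B)=0, level(B)=1, enqueue
  process E: level=0
    E->D: in-degree(D)=1, level(D)>=1
  process F: level=0
    F->G: in-degree(G)=2, level(G)>=1
  process H: level=1
    H->D: in-degree(D)=0, level(D)=2, enqueue
    H->G: in-degree(G)=1, level(G)>=2
  process B: level=1
  process D: level=2
    D->G: in-degree(G)=0, level(G)=3, enqueue
  process G: level=3
All levels: A:0, B:1, C:0, D:2, E:0, F:0, G:3, H:1
max level = 3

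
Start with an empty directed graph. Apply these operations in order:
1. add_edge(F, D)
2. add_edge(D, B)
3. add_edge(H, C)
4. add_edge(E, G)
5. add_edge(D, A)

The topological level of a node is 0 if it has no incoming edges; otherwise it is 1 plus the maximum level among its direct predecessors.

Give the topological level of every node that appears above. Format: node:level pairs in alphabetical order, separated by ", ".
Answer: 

Op 1: add_edge(F, D). Edges now: 1
Op 2: add_edge(D, B). Edges now: 2
Op 3: add_edge(H, C). Edges now: 3
Op 4: add_edge(E, G). Edges now: 4
Op 5: add_edge(D, A). Edges now: 5
Compute levels (Kahn BFS):
  sources (in-degree 0): E, F, H
  process E: level=0
    E->G: in-degree(G)=0, level(G)=1, enqueue
  process F: level=0
    F->D: in-degree(D)=0, level(D)=1, enqueue
  process H: level=0
    H->C: in-degree(C)=0, level(C)=1, enqueue
  process G: level=1
  process D: level=1
    D->A: in-degree(A)=0, level(A)=2, enqueue
    D->B: in-degree(B)=0, level(B)=2, enqueue
  process C: level=1
  process A: level=2
  process B: level=2
All levels: A:2, B:2, C:1, D:1, E:0, F:0, G:1, H:0

Answer: A:2, B:2, C:1, D:1, E:0, F:0, G:1, H:0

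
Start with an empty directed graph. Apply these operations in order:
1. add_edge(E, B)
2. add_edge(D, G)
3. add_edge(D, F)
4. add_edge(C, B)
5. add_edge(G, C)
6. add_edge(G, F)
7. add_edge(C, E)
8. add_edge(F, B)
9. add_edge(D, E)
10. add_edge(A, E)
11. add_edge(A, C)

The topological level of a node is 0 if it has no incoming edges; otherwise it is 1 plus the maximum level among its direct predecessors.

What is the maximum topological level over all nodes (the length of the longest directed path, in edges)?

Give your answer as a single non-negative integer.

Op 1: add_edge(E, B). Edges now: 1
Op 2: add_edge(D, G). Edges now: 2
Op 3: add_edge(D, F). Edges now: 3
Op 4: add_edge(C, B). Edges now: 4
Op 5: add_edge(G, C). Edges now: 5
Op 6: add_edge(G, F). Edges now: 6
Op 7: add_edge(C, E). Edges now: 7
Op 8: add_edge(F, B). Edges now: 8
Op 9: add_edge(D, E). Edges now: 9
Op 10: add_edge(A, E). Edges now: 10
Op 11: add_edge(A, C). Edges now: 11
Compute levels (Kahn BFS):
  sources (in-degree 0): A, D
  process A: level=0
    A->C: in-degree(C)=1, level(C)>=1
    A->E: in-degree(E)=2, level(E)>=1
  process D: level=0
    D->E: in-degree(E)=1, level(E)>=1
    D->F: in-degree(F)=1, level(F)>=1
    D->G: in-degree(G)=0, level(G)=1, enqueue
  process G: level=1
    G->C: in-degree(C)=0, level(C)=2, enqueue
    G->F: in-degree(F)=0, level(F)=2, enqueue
  process C: level=2
    C->B: in-degree(B)=2, level(B)>=3
    C->E: in-degree(E)=0, level(E)=3, enqueue
  process F: level=2
    F->B: in-degree(B)=1, level(B)>=3
  process E: level=3
    E->B: in-degree(B)=0, level(B)=4, enqueue
  process B: level=4
All levels: A:0, B:4, C:2, D:0, E:3, F:2, G:1
max level = 4

Answer: 4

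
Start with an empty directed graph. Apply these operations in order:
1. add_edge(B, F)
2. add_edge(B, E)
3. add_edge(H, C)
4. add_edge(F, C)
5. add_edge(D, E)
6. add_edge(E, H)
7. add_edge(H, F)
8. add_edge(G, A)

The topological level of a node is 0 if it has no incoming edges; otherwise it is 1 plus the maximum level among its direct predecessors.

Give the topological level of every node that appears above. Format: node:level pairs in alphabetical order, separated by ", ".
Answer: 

Answer: A:1, B:0, C:4, D:0, E:1, F:3, G:0, H:2

Derivation:
Op 1: add_edge(B, F). Edges now: 1
Op 2: add_edge(B, E). Edges now: 2
Op 3: add_edge(H, C). Edges now: 3
Op 4: add_edge(F, C). Edges now: 4
Op 5: add_edge(D, E). Edges now: 5
Op 6: add_edge(E, H). Edges now: 6
Op 7: add_edge(H, F). Edges now: 7
Op 8: add_edge(G, A). Edges now: 8
Compute levels (Kahn BFS):
  sources (in-degree 0): B, D, G
  process B: level=0
    B->E: in-degree(E)=1, level(E)>=1
    B->F: in-degree(F)=1, level(F)>=1
  process D: level=0
    D->E: in-degree(E)=0, level(E)=1, enqueue
  process G: level=0
    G->A: in-degree(A)=0, level(A)=1, enqueue
  process E: level=1
    E->H: in-degree(H)=0, level(H)=2, enqueue
  process A: level=1
  process H: level=2
    H->C: in-degree(C)=1, level(C)>=3
    H->F: in-degree(F)=0, level(F)=3, enqueue
  process F: level=3
    F->C: in-degree(C)=0, level(C)=4, enqueue
  process C: level=4
All levels: A:1, B:0, C:4, D:0, E:1, F:3, G:0, H:2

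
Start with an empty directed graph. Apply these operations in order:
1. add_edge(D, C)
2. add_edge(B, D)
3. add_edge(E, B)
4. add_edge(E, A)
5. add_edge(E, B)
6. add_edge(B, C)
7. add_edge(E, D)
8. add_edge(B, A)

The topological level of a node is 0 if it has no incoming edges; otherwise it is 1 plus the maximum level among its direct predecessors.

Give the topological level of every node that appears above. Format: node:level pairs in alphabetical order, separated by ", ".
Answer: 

Op 1: add_edge(D, C). Edges now: 1
Op 2: add_edge(B, D). Edges now: 2
Op 3: add_edge(E, B). Edges now: 3
Op 4: add_edge(E, A). Edges now: 4
Op 5: add_edge(E, B) (duplicate, no change). Edges now: 4
Op 6: add_edge(B, C). Edges now: 5
Op 7: add_edge(E, D). Edges now: 6
Op 8: add_edge(B, A). Edges now: 7
Compute levels (Kahn BFS):
  sources (in-degree 0): E
  process E: level=0
    E->A: in-degree(A)=1, level(A)>=1
    E->B: in-degree(B)=0, level(B)=1, enqueue
    E->D: in-degree(D)=1, level(D)>=1
  process B: level=1
    B->A: in-degree(A)=0, level(A)=2, enqueue
    B->C: in-degree(C)=1, level(C)>=2
    B->D: in-degree(D)=0, level(D)=2, enqueue
  process A: level=2
  process D: level=2
    D->C: in-degree(C)=0, level(C)=3, enqueue
  process C: level=3
All levels: A:2, B:1, C:3, D:2, E:0

Answer: A:2, B:1, C:3, D:2, E:0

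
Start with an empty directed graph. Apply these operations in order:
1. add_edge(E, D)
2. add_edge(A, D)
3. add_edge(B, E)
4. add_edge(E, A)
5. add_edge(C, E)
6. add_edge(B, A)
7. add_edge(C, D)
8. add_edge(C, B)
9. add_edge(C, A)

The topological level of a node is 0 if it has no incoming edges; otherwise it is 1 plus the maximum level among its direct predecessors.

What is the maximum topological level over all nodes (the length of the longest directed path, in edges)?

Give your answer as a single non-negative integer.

Answer: 4

Derivation:
Op 1: add_edge(E, D). Edges now: 1
Op 2: add_edge(A, D). Edges now: 2
Op 3: add_edge(B, E). Edges now: 3
Op 4: add_edge(E, A). Edges now: 4
Op 5: add_edge(C, E). Edges now: 5
Op 6: add_edge(B, A). Edges now: 6
Op 7: add_edge(C, D). Edges now: 7
Op 8: add_edge(C, B). Edges now: 8
Op 9: add_edge(C, A). Edges now: 9
Compute levels (Kahn BFS):
  sources (in-degree 0): C
  process C: level=0
    C->A: in-degree(A)=2, level(A)>=1
    C->B: in-degree(B)=0, level(B)=1, enqueue
    C->D: in-degree(D)=2, level(D)>=1
    C->E: in-degree(E)=1, level(E)>=1
  process B: level=1
    B->A: in-degree(A)=1, level(A)>=2
    B->E: in-degree(E)=0, level(E)=2, enqueue
  process E: level=2
    E->A: in-degree(A)=0, level(A)=3, enqueue
    E->D: in-degree(D)=1, level(D)>=3
  process A: level=3
    A->D: in-degree(D)=0, level(D)=4, enqueue
  process D: level=4
All levels: A:3, B:1, C:0, D:4, E:2
max level = 4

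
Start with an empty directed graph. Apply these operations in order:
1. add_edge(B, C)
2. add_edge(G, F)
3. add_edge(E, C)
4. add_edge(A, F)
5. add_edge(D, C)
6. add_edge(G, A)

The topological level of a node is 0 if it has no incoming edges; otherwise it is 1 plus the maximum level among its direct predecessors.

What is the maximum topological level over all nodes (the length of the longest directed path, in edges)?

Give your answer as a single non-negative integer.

Op 1: add_edge(B, C). Edges now: 1
Op 2: add_edge(G, F). Edges now: 2
Op 3: add_edge(E, C). Edges now: 3
Op 4: add_edge(A, F). Edges now: 4
Op 5: add_edge(D, C). Edges now: 5
Op 6: add_edge(G, A). Edges now: 6
Compute levels (Kahn BFS):
  sources (in-degree 0): B, D, E, G
  process B: level=0
    B->C: in-degree(C)=2, level(C)>=1
  process D: level=0
    D->C: in-degree(C)=1, level(C)>=1
  process E: level=0
    E->C: in-degree(C)=0, level(C)=1, enqueue
  process G: level=0
    G->A: in-degree(A)=0, level(A)=1, enqueue
    G->F: in-degree(F)=1, level(F)>=1
  process C: level=1
  process A: level=1
    A->F: in-degree(F)=0, level(F)=2, enqueue
  process F: level=2
All levels: A:1, B:0, C:1, D:0, E:0, F:2, G:0
max level = 2

Answer: 2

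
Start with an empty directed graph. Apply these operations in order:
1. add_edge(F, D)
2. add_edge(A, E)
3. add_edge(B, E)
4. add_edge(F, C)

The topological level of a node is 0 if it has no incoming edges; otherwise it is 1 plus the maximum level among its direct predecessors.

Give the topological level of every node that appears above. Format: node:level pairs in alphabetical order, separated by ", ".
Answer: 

Answer: A:0, B:0, C:1, D:1, E:1, F:0

Derivation:
Op 1: add_edge(F, D). Edges now: 1
Op 2: add_edge(A, E). Edges now: 2
Op 3: add_edge(B, E). Edges now: 3
Op 4: add_edge(F, C). Edges now: 4
Compute levels (Kahn BFS):
  sources (in-degree 0): A, B, F
  process A: level=0
    A->E: in-degree(E)=1, level(E)>=1
  process B: level=0
    B->E: in-degree(E)=0, level(E)=1, enqueue
  process F: level=0
    F->C: in-degree(C)=0, level(C)=1, enqueue
    F->D: in-degree(D)=0, level(D)=1, enqueue
  process E: level=1
  process C: level=1
  process D: level=1
All levels: A:0, B:0, C:1, D:1, E:1, F:0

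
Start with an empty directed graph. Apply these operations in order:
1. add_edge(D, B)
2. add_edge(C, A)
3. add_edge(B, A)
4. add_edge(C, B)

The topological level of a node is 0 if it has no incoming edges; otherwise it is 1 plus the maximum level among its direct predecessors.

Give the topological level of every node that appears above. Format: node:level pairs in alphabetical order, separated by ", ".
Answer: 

Op 1: add_edge(D, B). Edges now: 1
Op 2: add_edge(C, A). Edges now: 2
Op 3: add_edge(B, A). Edges now: 3
Op 4: add_edge(C, B). Edges now: 4
Compute levels (Kahn BFS):
  sources (in-degree 0): C, D
  process C: level=0
    C->A: in-degree(A)=1, level(A)>=1
    C->B: in-degree(B)=1, level(B)>=1
  process D: level=0
    D->B: in-degree(B)=0, level(B)=1, enqueue
  process B: level=1
    B->A: in-degree(A)=0, level(A)=2, enqueue
  process A: level=2
All levels: A:2, B:1, C:0, D:0

Answer: A:2, B:1, C:0, D:0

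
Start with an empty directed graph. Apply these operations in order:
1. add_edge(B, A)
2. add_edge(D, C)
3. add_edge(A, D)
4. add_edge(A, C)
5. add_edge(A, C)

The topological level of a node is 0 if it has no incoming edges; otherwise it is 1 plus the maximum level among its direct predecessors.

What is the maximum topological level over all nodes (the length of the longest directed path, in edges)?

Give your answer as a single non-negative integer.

Op 1: add_edge(B, A). Edges now: 1
Op 2: add_edge(D, C). Edges now: 2
Op 3: add_edge(A, D). Edges now: 3
Op 4: add_edge(A, C). Edges now: 4
Op 5: add_edge(A, C) (duplicate, no change). Edges now: 4
Compute levels (Kahn BFS):
  sources (in-degree 0): B
  process B: level=0
    B->A: in-degree(A)=0, level(A)=1, enqueue
  process A: level=1
    A->C: in-degree(C)=1, level(C)>=2
    A->D: in-degree(D)=0, level(D)=2, enqueue
  process D: level=2
    D->C: in-degree(C)=0, level(C)=3, enqueue
  process C: level=3
All levels: A:1, B:0, C:3, D:2
max level = 3

Answer: 3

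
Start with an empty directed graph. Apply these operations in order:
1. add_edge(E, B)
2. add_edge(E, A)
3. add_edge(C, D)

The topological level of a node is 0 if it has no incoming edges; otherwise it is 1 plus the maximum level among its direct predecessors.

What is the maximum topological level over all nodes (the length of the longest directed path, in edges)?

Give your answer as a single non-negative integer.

Answer: 1

Derivation:
Op 1: add_edge(E, B). Edges now: 1
Op 2: add_edge(E, A). Edges now: 2
Op 3: add_edge(C, D). Edges now: 3
Compute levels (Kahn BFS):
  sources (in-degree 0): C, E
  process C: level=0
    C->D: in-degree(D)=0, level(D)=1, enqueue
  process E: level=0
    E->A: in-degree(A)=0, level(A)=1, enqueue
    E->B: in-degree(B)=0, level(B)=1, enqueue
  process D: level=1
  process A: level=1
  process B: level=1
All levels: A:1, B:1, C:0, D:1, E:0
max level = 1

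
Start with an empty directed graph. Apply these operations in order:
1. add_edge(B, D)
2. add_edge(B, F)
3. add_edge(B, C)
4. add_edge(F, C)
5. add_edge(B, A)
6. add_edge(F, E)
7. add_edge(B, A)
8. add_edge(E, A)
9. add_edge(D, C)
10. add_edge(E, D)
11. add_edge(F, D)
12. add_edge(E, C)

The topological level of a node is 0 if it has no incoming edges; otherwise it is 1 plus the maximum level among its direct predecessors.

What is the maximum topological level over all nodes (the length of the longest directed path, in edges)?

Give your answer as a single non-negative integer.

Answer: 4

Derivation:
Op 1: add_edge(B, D). Edges now: 1
Op 2: add_edge(B, F). Edges now: 2
Op 3: add_edge(B, C). Edges now: 3
Op 4: add_edge(F, C). Edges now: 4
Op 5: add_edge(B, A). Edges now: 5
Op 6: add_edge(F, E). Edges now: 6
Op 7: add_edge(B, A) (duplicate, no change). Edges now: 6
Op 8: add_edge(E, A). Edges now: 7
Op 9: add_edge(D, C). Edges now: 8
Op 10: add_edge(E, D). Edges now: 9
Op 11: add_edge(F, D). Edges now: 10
Op 12: add_edge(E, C). Edges now: 11
Compute levels (Kahn BFS):
  sources (in-degree 0): B
  process B: level=0
    B->A: in-degree(A)=1, level(A)>=1
    B->C: in-degree(C)=3, level(C)>=1
    B->D: in-degree(D)=2, level(D)>=1
    B->F: in-degree(F)=0, level(F)=1, enqueue
  process F: level=1
    F->C: in-degree(C)=2, level(C)>=2
    F->D: in-degree(D)=1, level(D)>=2
    F->E: in-degree(E)=0, level(E)=2, enqueue
  process E: level=2
    E->A: in-degree(A)=0, level(A)=3, enqueue
    E->C: in-degree(C)=1, level(C)>=3
    E->D: in-degree(D)=0, level(D)=3, enqueue
  process A: level=3
  process D: level=3
    D->C: in-degree(C)=0, level(C)=4, enqueue
  process C: level=4
All levels: A:3, B:0, C:4, D:3, E:2, F:1
max level = 4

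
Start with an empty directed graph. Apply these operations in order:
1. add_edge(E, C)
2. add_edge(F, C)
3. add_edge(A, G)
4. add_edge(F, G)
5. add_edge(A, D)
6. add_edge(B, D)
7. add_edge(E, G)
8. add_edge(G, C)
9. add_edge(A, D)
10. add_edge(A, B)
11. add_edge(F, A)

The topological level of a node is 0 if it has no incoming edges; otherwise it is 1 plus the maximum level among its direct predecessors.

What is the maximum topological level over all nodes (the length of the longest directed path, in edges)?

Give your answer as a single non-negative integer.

Op 1: add_edge(E, C). Edges now: 1
Op 2: add_edge(F, C). Edges now: 2
Op 3: add_edge(A, G). Edges now: 3
Op 4: add_edge(F, G). Edges now: 4
Op 5: add_edge(A, D). Edges now: 5
Op 6: add_edge(B, D). Edges now: 6
Op 7: add_edge(E, G). Edges now: 7
Op 8: add_edge(G, C). Edges now: 8
Op 9: add_edge(A, D) (duplicate, no change). Edges now: 8
Op 10: add_edge(A, B). Edges now: 9
Op 11: add_edge(F, A). Edges now: 10
Compute levels (Kahn BFS):
  sources (in-degree 0): E, F
  process E: level=0
    E->C: in-degree(C)=2, level(C)>=1
    E->G: in-degree(G)=2, level(G)>=1
  process F: level=0
    F->A: in-degree(A)=0, level(A)=1, enqueue
    F->C: in-degree(C)=1, level(C)>=1
    F->G: in-degree(G)=1, level(G)>=1
  process A: level=1
    A->B: in-degree(B)=0, level(B)=2, enqueue
    A->D: in-degree(D)=1, level(D)>=2
    A->G: in-degree(G)=0, level(G)=2, enqueue
  process B: level=2
    B->D: in-degree(D)=0, level(D)=3, enqueue
  process G: level=2
    G->C: in-degree(C)=0, level(C)=3, enqueue
  process D: level=3
  process C: level=3
All levels: A:1, B:2, C:3, D:3, E:0, F:0, G:2
max level = 3

Answer: 3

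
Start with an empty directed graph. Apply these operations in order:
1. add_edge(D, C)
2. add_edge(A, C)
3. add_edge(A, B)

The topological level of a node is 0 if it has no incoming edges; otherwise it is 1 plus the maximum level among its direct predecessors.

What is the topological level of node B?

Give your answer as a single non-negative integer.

Answer: 1

Derivation:
Op 1: add_edge(D, C). Edges now: 1
Op 2: add_edge(A, C). Edges now: 2
Op 3: add_edge(A, B). Edges now: 3
Compute levels (Kahn BFS):
  sources (in-degree 0): A, D
  process A: level=0
    A->B: in-degree(B)=0, level(B)=1, enqueue
    A->C: in-degree(C)=1, level(C)>=1
  process D: level=0
    D->C: in-degree(C)=0, level(C)=1, enqueue
  process B: level=1
  process C: level=1
All levels: A:0, B:1, C:1, D:0
level(B) = 1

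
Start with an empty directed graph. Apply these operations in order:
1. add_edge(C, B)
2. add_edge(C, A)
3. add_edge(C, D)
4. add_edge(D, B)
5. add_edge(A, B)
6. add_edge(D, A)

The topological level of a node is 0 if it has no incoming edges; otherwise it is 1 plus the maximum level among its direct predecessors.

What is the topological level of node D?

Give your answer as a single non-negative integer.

Answer: 1

Derivation:
Op 1: add_edge(C, B). Edges now: 1
Op 2: add_edge(C, A). Edges now: 2
Op 3: add_edge(C, D). Edges now: 3
Op 4: add_edge(D, B). Edges now: 4
Op 5: add_edge(A, B). Edges now: 5
Op 6: add_edge(D, A). Edges now: 6
Compute levels (Kahn BFS):
  sources (in-degree 0): C
  process C: level=0
    C->A: in-degree(A)=1, level(A)>=1
    C->B: in-degree(B)=2, level(B)>=1
    C->D: in-degree(D)=0, level(D)=1, enqueue
  process D: level=1
    D->A: in-degree(A)=0, level(A)=2, enqueue
    D->B: in-degree(B)=1, level(B)>=2
  process A: level=2
    A->B: in-degree(B)=0, level(B)=3, enqueue
  process B: level=3
All levels: A:2, B:3, C:0, D:1
level(D) = 1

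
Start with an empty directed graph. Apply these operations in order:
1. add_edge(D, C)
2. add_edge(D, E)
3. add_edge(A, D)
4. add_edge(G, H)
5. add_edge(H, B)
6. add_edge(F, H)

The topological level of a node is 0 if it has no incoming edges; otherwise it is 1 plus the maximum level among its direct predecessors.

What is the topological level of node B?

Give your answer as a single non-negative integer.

Op 1: add_edge(D, C). Edges now: 1
Op 2: add_edge(D, E). Edges now: 2
Op 3: add_edge(A, D). Edges now: 3
Op 4: add_edge(G, H). Edges now: 4
Op 5: add_edge(H, B). Edges now: 5
Op 6: add_edge(F, H). Edges now: 6
Compute levels (Kahn BFS):
  sources (in-degree 0): A, F, G
  process A: level=0
    A->D: in-degree(D)=0, level(D)=1, enqueue
  process F: level=0
    F->H: in-degree(H)=1, level(H)>=1
  process G: level=0
    G->H: in-degree(H)=0, level(H)=1, enqueue
  process D: level=1
    D->C: in-degree(C)=0, level(C)=2, enqueue
    D->E: in-degree(E)=0, level(E)=2, enqueue
  process H: level=1
    H->B: in-degree(B)=0, level(B)=2, enqueue
  process C: level=2
  process E: level=2
  process B: level=2
All levels: A:0, B:2, C:2, D:1, E:2, F:0, G:0, H:1
level(B) = 2

Answer: 2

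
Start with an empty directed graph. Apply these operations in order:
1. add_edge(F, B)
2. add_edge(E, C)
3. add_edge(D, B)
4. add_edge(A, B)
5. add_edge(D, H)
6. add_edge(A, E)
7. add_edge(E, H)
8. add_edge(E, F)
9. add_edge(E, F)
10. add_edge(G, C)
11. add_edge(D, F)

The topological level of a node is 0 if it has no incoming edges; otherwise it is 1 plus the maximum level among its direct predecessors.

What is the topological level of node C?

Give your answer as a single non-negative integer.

Answer: 2

Derivation:
Op 1: add_edge(F, B). Edges now: 1
Op 2: add_edge(E, C). Edges now: 2
Op 3: add_edge(D, B). Edges now: 3
Op 4: add_edge(A, B). Edges now: 4
Op 5: add_edge(D, H). Edges now: 5
Op 6: add_edge(A, E). Edges now: 6
Op 7: add_edge(E, H). Edges now: 7
Op 8: add_edge(E, F). Edges now: 8
Op 9: add_edge(E, F) (duplicate, no change). Edges now: 8
Op 10: add_edge(G, C). Edges now: 9
Op 11: add_edge(D, F). Edges now: 10
Compute levels (Kahn BFS):
  sources (in-degree 0): A, D, G
  process A: level=0
    A->B: in-degree(B)=2, level(B)>=1
    A->E: in-degree(E)=0, level(E)=1, enqueue
  process D: level=0
    D->B: in-degree(B)=1, level(B)>=1
    D->F: in-degree(F)=1, level(F)>=1
    D->H: in-degree(H)=1, level(H)>=1
  process G: level=0
    G->C: in-degree(C)=1, level(C)>=1
  process E: level=1
    E->C: in-degree(C)=0, level(C)=2, enqueue
    E->F: in-degree(F)=0, level(F)=2, enqueue
    E->H: in-degree(H)=0, level(H)=2, enqueue
  process C: level=2
  process F: level=2
    F->B: in-degree(B)=0, level(B)=3, enqueue
  process H: level=2
  process B: level=3
All levels: A:0, B:3, C:2, D:0, E:1, F:2, G:0, H:2
level(C) = 2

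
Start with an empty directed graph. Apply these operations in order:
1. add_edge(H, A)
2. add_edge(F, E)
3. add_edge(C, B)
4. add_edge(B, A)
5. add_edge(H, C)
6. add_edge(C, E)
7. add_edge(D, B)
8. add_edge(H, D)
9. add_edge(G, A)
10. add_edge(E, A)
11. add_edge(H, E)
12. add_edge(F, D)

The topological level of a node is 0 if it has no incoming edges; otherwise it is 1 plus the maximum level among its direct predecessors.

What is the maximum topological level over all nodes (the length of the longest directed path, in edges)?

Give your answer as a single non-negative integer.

Op 1: add_edge(H, A). Edges now: 1
Op 2: add_edge(F, E). Edges now: 2
Op 3: add_edge(C, B). Edges now: 3
Op 4: add_edge(B, A). Edges now: 4
Op 5: add_edge(H, C). Edges now: 5
Op 6: add_edge(C, E). Edges now: 6
Op 7: add_edge(D, B). Edges now: 7
Op 8: add_edge(H, D). Edges now: 8
Op 9: add_edge(G, A). Edges now: 9
Op 10: add_edge(E, A). Edges now: 10
Op 11: add_edge(H, E). Edges now: 11
Op 12: add_edge(F, D). Edges now: 12
Compute levels (Kahn BFS):
  sources (in-degree 0): F, G, H
  process F: level=0
    F->D: in-degree(D)=1, level(D)>=1
    F->E: in-degree(E)=2, level(E)>=1
  process G: level=0
    G->A: in-degree(A)=3, level(A)>=1
  process H: level=0
    H->A: in-degree(A)=2, level(A)>=1
    H->C: in-degree(C)=0, level(C)=1, enqueue
    H->D: in-degree(D)=0, level(D)=1, enqueue
    H->E: in-degree(E)=1, level(E)>=1
  process C: level=1
    C->B: in-degree(B)=1, level(B)>=2
    C->E: in-degree(E)=0, level(E)=2, enqueue
  process D: level=1
    D->B: in-degree(B)=0, level(B)=2, enqueue
  process E: level=2
    E->A: in-degree(A)=1, level(A)>=3
  process B: level=2
    B->A: in-degree(A)=0, level(A)=3, enqueue
  process A: level=3
All levels: A:3, B:2, C:1, D:1, E:2, F:0, G:0, H:0
max level = 3

Answer: 3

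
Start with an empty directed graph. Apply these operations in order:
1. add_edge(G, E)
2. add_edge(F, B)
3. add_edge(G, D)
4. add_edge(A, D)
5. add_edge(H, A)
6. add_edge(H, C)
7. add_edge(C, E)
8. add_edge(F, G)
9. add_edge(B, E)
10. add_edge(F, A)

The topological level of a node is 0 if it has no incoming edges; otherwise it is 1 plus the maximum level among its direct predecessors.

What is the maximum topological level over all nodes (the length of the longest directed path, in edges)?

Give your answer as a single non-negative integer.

Op 1: add_edge(G, E). Edges now: 1
Op 2: add_edge(F, B). Edges now: 2
Op 3: add_edge(G, D). Edges now: 3
Op 4: add_edge(A, D). Edges now: 4
Op 5: add_edge(H, A). Edges now: 5
Op 6: add_edge(H, C). Edges now: 6
Op 7: add_edge(C, E). Edges now: 7
Op 8: add_edge(F, G). Edges now: 8
Op 9: add_edge(B, E). Edges now: 9
Op 10: add_edge(F, A). Edges now: 10
Compute levels (Kahn BFS):
  sources (in-degree 0): F, H
  process F: level=0
    F->A: in-degree(A)=1, level(A)>=1
    F->B: in-degree(B)=0, level(B)=1, enqueue
    F->G: in-degree(G)=0, level(G)=1, enqueue
  process H: level=0
    H->A: in-degree(A)=0, level(A)=1, enqueue
    H->C: in-degree(C)=0, level(C)=1, enqueue
  process B: level=1
    B->E: in-degree(E)=2, level(E)>=2
  process G: level=1
    G->D: in-degree(D)=1, level(D)>=2
    G->E: in-degree(E)=1, level(E)>=2
  process A: level=1
    A->D: in-degree(D)=0, level(D)=2, enqueue
  process C: level=1
    C->E: in-degree(E)=0, level(E)=2, enqueue
  process D: level=2
  process E: level=2
All levels: A:1, B:1, C:1, D:2, E:2, F:0, G:1, H:0
max level = 2

Answer: 2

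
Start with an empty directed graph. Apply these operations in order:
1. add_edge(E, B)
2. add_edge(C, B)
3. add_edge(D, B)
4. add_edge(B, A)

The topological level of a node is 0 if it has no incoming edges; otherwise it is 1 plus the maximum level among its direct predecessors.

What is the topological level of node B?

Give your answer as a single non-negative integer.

Op 1: add_edge(E, B). Edges now: 1
Op 2: add_edge(C, B). Edges now: 2
Op 3: add_edge(D, B). Edges now: 3
Op 4: add_edge(B, A). Edges now: 4
Compute levels (Kahn BFS):
  sources (in-degree 0): C, D, E
  process C: level=0
    C->B: in-degree(B)=2, level(B)>=1
  process D: level=0
    D->B: in-degree(B)=1, level(B)>=1
  process E: level=0
    E->B: in-degree(B)=0, level(B)=1, enqueue
  process B: level=1
    B->A: in-degree(A)=0, level(A)=2, enqueue
  process A: level=2
All levels: A:2, B:1, C:0, D:0, E:0
level(B) = 1

Answer: 1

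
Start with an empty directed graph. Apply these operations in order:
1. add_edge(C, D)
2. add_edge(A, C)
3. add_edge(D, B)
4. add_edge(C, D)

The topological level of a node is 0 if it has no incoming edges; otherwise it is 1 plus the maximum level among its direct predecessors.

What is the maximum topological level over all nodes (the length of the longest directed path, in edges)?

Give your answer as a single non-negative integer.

Op 1: add_edge(C, D). Edges now: 1
Op 2: add_edge(A, C). Edges now: 2
Op 3: add_edge(D, B). Edges now: 3
Op 4: add_edge(C, D) (duplicate, no change). Edges now: 3
Compute levels (Kahn BFS):
  sources (in-degree 0): A
  process A: level=0
    A->C: in-degree(C)=0, level(C)=1, enqueue
  process C: level=1
    C->D: in-degree(D)=0, level(D)=2, enqueue
  process D: level=2
    D->B: in-degree(B)=0, level(B)=3, enqueue
  process B: level=3
All levels: A:0, B:3, C:1, D:2
max level = 3

Answer: 3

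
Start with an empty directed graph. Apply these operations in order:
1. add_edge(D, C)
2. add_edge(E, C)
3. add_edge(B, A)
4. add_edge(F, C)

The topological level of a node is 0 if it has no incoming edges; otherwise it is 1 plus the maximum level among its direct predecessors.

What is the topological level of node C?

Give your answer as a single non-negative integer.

Op 1: add_edge(D, C). Edges now: 1
Op 2: add_edge(E, C). Edges now: 2
Op 3: add_edge(B, A). Edges now: 3
Op 4: add_edge(F, C). Edges now: 4
Compute levels (Kahn BFS):
  sources (in-degree 0): B, D, E, F
  process B: level=0
    B->A: in-degree(A)=0, level(A)=1, enqueue
  process D: level=0
    D->C: in-degree(C)=2, level(C)>=1
  process E: level=0
    E->C: in-degree(C)=1, level(C)>=1
  process F: level=0
    F->C: in-degree(C)=0, level(C)=1, enqueue
  process A: level=1
  process C: level=1
All levels: A:1, B:0, C:1, D:0, E:0, F:0
level(C) = 1

Answer: 1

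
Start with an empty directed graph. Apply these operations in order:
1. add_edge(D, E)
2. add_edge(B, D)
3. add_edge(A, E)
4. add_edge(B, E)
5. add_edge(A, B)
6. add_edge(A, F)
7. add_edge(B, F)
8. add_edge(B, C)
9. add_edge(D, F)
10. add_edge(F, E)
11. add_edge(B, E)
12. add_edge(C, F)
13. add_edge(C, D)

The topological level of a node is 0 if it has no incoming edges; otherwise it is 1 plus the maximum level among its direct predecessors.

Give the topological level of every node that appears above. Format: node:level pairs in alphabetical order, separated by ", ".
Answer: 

Op 1: add_edge(D, E). Edges now: 1
Op 2: add_edge(B, D). Edges now: 2
Op 3: add_edge(A, E). Edges now: 3
Op 4: add_edge(B, E). Edges now: 4
Op 5: add_edge(A, B). Edges now: 5
Op 6: add_edge(A, F). Edges now: 6
Op 7: add_edge(B, F). Edges now: 7
Op 8: add_edge(B, C). Edges now: 8
Op 9: add_edge(D, F). Edges now: 9
Op 10: add_edge(F, E). Edges now: 10
Op 11: add_edge(B, E) (duplicate, no change). Edges now: 10
Op 12: add_edge(C, F). Edges now: 11
Op 13: add_edge(C, D). Edges now: 12
Compute levels (Kahn BFS):
  sources (in-degree 0): A
  process A: level=0
    A->B: in-degree(B)=0, level(B)=1, enqueue
    A->E: in-degree(E)=3, level(E)>=1
    A->F: in-degree(F)=3, level(F)>=1
  process B: level=1
    B->C: in-degree(C)=0, level(C)=2, enqueue
    B->D: in-degree(D)=1, level(D)>=2
    B->E: in-degree(E)=2, level(E)>=2
    B->F: in-degree(F)=2, level(F)>=2
  process C: level=2
    C->D: in-degree(D)=0, level(D)=3, enqueue
    C->F: in-degree(F)=1, level(F)>=3
  process D: level=3
    D->E: in-degree(E)=1, level(E)>=4
    D->F: in-degree(F)=0, level(F)=4, enqueue
  process F: level=4
    F->E: in-degree(E)=0, level(E)=5, enqueue
  process E: level=5
All levels: A:0, B:1, C:2, D:3, E:5, F:4

Answer: A:0, B:1, C:2, D:3, E:5, F:4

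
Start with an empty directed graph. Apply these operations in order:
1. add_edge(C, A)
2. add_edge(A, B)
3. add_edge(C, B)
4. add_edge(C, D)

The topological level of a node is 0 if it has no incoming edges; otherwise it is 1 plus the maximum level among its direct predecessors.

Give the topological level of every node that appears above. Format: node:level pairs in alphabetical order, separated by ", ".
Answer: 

Op 1: add_edge(C, A). Edges now: 1
Op 2: add_edge(A, B). Edges now: 2
Op 3: add_edge(C, B). Edges now: 3
Op 4: add_edge(C, D). Edges now: 4
Compute levels (Kahn BFS):
  sources (in-degree 0): C
  process C: level=0
    C->A: in-degree(A)=0, level(A)=1, enqueue
    C->B: in-degree(B)=1, level(B)>=1
    C->D: in-degree(D)=0, level(D)=1, enqueue
  process A: level=1
    A->B: in-degree(B)=0, level(B)=2, enqueue
  process D: level=1
  process B: level=2
All levels: A:1, B:2, C:0, D:1

Answer: A:1, B:2, C:0, D:1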